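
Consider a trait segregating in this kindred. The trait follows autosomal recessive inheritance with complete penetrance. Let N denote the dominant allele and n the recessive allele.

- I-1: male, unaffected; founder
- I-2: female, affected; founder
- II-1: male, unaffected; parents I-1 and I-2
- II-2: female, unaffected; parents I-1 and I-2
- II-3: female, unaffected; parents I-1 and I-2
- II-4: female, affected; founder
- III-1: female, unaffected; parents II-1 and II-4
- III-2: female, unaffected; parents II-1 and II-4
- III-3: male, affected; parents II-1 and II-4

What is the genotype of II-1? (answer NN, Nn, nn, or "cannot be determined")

From phenotype alone, II-1 is NN or Nn.
II-1 is unaffected so carries N and received n from I-2 (nn), so II-1 is Nn.

Nn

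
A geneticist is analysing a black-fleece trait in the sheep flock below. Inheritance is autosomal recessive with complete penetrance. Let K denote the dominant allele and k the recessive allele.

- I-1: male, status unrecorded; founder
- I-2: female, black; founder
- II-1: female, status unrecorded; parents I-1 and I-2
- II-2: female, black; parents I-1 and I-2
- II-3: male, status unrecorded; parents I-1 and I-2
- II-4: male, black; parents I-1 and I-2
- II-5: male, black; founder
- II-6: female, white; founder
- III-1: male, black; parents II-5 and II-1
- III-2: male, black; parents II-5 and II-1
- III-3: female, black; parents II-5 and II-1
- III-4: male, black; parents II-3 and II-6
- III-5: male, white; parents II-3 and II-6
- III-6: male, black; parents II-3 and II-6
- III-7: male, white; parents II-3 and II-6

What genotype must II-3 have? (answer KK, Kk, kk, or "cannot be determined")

II-3's phenotype is unrecorded, and no parent or child forces a single allele at both positions; consistent genotype assignments exist with II-3 as Kk or kk.

cannot be determined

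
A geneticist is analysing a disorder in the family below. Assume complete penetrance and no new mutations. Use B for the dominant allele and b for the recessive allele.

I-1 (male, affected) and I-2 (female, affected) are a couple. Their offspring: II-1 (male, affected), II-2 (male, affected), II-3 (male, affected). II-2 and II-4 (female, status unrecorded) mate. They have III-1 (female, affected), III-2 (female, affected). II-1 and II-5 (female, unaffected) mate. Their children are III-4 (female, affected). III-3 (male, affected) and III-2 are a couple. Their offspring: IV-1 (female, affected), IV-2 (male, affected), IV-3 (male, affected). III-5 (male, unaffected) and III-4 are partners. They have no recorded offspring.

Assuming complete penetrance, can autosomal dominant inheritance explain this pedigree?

Yes

A consistent assignment under autosomal dominant exists: I-1 BB, I-2 BB, II-1 BB, II-2 BB, II-3 BB, II-4 BB, II-5 bb, III-1 BB, III-2 BB, III-3 BB, III-4 Bb, III-5 bb, IV-1 BB, IV-2 BB, IV-3 BB.
In this assignment every recorded phenotype matches its genotype and every non-founder's genotype is obtainable from its parents' genotypes, so the pedigree is consistent.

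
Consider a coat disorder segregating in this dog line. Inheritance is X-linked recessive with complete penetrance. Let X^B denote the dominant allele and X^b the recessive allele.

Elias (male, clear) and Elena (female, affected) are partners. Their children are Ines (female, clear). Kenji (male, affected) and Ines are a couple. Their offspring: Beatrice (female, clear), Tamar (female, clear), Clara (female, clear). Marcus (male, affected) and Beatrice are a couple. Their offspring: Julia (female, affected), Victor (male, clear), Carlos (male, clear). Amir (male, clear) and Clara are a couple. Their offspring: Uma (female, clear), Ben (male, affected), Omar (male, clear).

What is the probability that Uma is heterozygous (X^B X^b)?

Amir is clear, so Amir is X^B Y.
Clara is clear so carries B and received b from Kenji (X^b Y), so Clara is X^B X^b.
Their cross gives offspring ratios 1/2 X^B X^B : 1/2 X^B X^b. Conditioning on Uma being clear, P(X^B X^b) = 1/2 / 1 = 1/2.

1/2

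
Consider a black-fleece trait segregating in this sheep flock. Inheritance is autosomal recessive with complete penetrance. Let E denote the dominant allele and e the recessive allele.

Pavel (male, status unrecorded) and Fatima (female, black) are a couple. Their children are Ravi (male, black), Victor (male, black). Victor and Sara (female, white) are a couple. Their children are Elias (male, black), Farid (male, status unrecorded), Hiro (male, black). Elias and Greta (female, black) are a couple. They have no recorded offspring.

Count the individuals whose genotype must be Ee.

1

Obligate heterozygotes: Sara is white so carries E and passed e to Elias (ee), so Sara is Ee.
Every other individual is either homozygous by phenotype or has at least one consistent homozygous assignment, so the count is 1.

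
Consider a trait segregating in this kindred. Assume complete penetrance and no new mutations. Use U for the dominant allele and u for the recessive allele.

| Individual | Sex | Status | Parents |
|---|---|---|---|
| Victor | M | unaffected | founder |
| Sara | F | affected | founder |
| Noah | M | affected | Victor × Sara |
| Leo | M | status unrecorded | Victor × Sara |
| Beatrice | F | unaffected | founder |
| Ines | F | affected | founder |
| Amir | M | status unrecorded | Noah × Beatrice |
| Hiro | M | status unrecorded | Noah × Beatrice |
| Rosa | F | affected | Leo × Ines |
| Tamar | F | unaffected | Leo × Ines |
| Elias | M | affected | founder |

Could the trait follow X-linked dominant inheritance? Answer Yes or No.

Yes

A consistent assignment under X-linked dominant exists: Victor X^u Y, Sara X^U X^u, Noah X^U Y, Leo X^u Y, Beatrice X^u X^u, Ines X^U X^u, Amir X^u Y, Hiro X^u Y, Rosa X^U X^u, Tamar X^u X^u, Elias X^U Y.
In this assignment every recorded phenotype matches its genotype and every non-founder's genotype is obtainable from its parents' genotypes, so the pedigree is consistent.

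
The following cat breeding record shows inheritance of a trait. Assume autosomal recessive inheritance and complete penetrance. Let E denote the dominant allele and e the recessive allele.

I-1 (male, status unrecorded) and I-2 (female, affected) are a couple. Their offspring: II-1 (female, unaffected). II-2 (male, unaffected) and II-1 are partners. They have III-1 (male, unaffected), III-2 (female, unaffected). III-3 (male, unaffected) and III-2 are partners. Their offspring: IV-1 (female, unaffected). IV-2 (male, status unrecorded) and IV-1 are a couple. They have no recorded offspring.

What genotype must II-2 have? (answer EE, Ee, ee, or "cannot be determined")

II-2's phenotype allows EE or Ee, and no parent or child forces a single allele at both positions; consistent genotype assignments exist with II-2 as EE or Ee.

cannot be determined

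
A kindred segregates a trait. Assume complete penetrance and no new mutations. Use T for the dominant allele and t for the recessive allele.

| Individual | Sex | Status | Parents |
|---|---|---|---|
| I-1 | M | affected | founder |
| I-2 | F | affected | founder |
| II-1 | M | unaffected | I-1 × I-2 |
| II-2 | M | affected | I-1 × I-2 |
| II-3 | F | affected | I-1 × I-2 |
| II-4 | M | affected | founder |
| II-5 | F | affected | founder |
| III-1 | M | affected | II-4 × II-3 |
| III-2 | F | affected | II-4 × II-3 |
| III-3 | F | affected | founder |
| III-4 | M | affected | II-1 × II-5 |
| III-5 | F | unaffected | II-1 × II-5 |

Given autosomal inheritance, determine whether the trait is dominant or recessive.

dominant

I-1 and I-2 are both affected yet have an unaffected child II-1. Under a recessive model two affected parents are homozygous and every child would be affected, so the trait cannot be recessive.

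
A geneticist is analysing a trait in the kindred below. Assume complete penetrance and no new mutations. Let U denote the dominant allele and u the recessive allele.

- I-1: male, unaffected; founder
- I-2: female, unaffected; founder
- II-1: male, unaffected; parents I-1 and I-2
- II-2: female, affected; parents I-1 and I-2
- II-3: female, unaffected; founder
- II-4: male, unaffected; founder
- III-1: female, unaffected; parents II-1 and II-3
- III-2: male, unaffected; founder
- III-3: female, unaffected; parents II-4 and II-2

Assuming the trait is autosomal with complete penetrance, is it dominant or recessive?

recessive

I-1 and I-2 are both unaffected yet have an affected child II-2. Under dominance, an affected child requires at least one affected parent, so the trait cannot be dominant.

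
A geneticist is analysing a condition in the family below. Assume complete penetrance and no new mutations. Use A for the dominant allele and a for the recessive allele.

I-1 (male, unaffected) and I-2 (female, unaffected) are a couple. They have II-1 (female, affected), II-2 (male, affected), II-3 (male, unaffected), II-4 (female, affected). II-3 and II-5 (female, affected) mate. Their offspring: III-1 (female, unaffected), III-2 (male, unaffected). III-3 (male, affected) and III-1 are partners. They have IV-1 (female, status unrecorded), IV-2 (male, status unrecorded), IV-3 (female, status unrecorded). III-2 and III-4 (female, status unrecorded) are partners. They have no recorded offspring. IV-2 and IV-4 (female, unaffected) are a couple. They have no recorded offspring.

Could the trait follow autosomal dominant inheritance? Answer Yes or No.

Under autosomal dominant, II-1 (affected, female) cannot arise from I-1 (unaffected) × I-2 (unaffected).

No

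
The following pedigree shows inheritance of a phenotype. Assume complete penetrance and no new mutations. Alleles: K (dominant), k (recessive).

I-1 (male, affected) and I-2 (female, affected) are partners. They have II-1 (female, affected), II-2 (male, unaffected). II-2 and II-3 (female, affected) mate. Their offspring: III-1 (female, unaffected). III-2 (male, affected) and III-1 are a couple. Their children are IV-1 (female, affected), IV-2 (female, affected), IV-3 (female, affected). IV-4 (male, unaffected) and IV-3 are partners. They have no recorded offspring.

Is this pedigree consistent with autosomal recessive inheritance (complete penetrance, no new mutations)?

Under autosomal recessive, II-2 (unaffected, male) cannot arise from I-1 (affected) × I-2 (affected).

No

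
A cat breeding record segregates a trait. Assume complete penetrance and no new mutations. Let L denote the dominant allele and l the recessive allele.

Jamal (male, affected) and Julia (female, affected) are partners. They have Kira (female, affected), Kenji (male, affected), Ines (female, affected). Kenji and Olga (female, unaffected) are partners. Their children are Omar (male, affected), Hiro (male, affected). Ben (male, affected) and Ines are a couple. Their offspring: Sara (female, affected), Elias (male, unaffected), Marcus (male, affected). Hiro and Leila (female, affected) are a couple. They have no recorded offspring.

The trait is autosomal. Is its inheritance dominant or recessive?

Ben and Ines are both affected yet have an unaffected child Elias. Under a recessive model two affected parents are homozygous and every child would be affected, so the trait cannot be recessive.

dominant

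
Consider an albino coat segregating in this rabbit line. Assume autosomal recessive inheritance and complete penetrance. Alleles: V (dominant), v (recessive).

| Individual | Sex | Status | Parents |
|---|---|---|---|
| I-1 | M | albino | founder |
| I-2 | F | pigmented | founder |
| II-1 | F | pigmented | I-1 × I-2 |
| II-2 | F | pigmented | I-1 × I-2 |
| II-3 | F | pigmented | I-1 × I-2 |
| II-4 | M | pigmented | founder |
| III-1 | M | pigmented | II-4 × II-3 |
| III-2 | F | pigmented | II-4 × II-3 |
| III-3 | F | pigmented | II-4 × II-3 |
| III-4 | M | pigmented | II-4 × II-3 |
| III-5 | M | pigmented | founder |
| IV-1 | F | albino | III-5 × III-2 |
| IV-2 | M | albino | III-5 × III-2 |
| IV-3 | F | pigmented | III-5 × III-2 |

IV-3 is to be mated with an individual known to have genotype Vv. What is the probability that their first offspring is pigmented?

5/6

III-5 is pigmented so carries V and passed v to IV-1 (vv), so III-5 is Vv.
III-2 is pigmented so carries V and passed v to IV-1 (vv), so III-2 is Vv.
IV-3 is a pigmented offspring of III-5 (Vv) × III-2 (Vv), whose cross gives 1/4 VV : 1/2 Vv : 1/4 vv; conditioning on being pigmented, IV-3 is VV with probability 1/3, Vv with probability 2/3.
Summing over parental genotype combinations, P(offspring is pigmented) = 1/3·1 + 2/3·3/4 = 5/6.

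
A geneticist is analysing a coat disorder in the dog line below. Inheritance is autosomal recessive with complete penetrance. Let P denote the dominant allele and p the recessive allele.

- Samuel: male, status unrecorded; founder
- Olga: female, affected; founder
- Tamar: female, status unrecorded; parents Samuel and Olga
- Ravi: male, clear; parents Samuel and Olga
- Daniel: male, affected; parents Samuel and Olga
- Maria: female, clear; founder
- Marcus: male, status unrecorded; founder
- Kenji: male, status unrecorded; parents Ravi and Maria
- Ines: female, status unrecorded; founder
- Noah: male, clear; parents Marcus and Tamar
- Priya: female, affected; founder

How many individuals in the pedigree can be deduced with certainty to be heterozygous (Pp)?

2

Obligate heterozygotes: Samuel passed P to Ravi (Pp, whose p came from Olga) and passed p to Daniel (pp), so Samuel is Pp; Ravi is clear so carries P and received p from Olga (pp), so Ravi is Pp.
Every other individual is either homozygous by phenotype or has at least one consistent homozygous assignment, so the count is 2.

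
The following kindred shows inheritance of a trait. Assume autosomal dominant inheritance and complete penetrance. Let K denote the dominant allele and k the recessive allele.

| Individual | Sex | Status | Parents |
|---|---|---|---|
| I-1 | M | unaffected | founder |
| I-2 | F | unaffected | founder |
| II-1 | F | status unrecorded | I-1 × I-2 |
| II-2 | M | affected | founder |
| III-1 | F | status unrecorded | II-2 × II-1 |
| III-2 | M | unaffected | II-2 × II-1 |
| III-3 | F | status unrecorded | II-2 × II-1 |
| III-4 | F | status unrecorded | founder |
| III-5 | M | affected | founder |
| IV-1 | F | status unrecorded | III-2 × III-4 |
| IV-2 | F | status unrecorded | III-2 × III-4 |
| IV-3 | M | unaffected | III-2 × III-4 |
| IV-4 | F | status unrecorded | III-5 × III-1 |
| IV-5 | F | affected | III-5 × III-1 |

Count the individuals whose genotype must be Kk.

Obligate heterozygotes: II-2 is affected so carries K and passed k to III-2 (kk), so II-2 is Kk.
Every other individual is either homozygous by phenotype or has at least one consistent homozygous assignment, so the count is 1.

1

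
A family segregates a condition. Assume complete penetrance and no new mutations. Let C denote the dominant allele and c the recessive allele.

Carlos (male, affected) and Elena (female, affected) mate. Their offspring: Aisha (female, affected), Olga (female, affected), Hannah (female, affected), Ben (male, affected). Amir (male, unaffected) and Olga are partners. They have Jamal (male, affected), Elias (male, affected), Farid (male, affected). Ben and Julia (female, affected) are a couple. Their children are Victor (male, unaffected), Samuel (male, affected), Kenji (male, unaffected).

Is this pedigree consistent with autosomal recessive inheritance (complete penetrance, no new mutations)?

No

Under autosomal recessive, Victor (unaffected, male) cannot arise from Ben (affected) × Julia (affected).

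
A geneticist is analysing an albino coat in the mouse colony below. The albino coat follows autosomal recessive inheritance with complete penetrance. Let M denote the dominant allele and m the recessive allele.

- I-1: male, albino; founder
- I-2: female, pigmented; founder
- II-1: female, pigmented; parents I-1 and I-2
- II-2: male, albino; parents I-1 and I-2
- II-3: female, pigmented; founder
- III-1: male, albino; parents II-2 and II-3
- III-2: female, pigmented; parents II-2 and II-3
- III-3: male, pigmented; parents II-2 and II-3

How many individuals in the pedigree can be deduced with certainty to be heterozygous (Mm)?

5

Obligate heterozygotes: I-2 is pigmented so carries M and passed m to II-2 (mm), so I-2 is Mm; II-1 is pigmented so carries M and received m from I-1 (mm), so II-1 is Mm; II-3 is pigmented so carries M and passed m to III-1 (mm), so II-3 is Mm; III-2 is pigmented so carries M and received m from II-2 (mm), so III-2 is Mm; III-3 is pigmented so carries M and received m from II-2 (mm), so III-3 is Mm.
Every other individual is either homozygous by phenotype or has at least one consistent homozygous assignment, so the count is 5.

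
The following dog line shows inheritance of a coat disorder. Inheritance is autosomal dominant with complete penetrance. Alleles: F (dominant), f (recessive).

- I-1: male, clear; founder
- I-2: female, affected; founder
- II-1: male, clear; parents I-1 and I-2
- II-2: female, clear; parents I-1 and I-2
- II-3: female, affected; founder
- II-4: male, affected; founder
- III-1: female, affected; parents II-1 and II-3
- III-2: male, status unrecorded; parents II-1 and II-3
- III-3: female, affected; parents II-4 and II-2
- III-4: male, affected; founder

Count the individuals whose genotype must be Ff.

Obligate heterozygotes: I-2 is affected so carries F and passed f to II-1 (ff), so I-2 is Ff; III-1 is affected so carries F and received f from II-1 (ff), so III-1 is Ff; III-3 is affected so carries F and received f from II-2 (ff), so III-3 is Ff.
Every other individual is either homozygous by phenotype or has at least one consistent homozygous assignment, so the count is 3.

3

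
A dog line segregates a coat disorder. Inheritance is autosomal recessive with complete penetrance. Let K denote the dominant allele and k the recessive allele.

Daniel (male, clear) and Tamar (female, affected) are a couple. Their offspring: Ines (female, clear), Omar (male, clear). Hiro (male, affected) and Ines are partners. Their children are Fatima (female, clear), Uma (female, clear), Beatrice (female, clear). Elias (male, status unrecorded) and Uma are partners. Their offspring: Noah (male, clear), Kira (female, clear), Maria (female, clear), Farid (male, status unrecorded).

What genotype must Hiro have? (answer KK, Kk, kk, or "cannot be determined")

Hiro is affected, so Hiro is kk.

kk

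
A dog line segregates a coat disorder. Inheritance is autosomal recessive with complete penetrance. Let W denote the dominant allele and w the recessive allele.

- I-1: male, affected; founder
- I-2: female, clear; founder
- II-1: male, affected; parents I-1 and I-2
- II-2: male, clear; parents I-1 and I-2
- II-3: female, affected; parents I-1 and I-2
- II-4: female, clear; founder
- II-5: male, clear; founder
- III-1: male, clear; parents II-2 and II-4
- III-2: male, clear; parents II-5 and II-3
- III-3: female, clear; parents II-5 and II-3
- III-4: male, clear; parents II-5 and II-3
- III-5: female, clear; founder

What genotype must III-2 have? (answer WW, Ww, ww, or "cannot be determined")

Ww

From phenotype alone, III-2 is WW or Ww.
III-2 is clear so carries W and received w from II-3 (ww), so III-2 is Ww.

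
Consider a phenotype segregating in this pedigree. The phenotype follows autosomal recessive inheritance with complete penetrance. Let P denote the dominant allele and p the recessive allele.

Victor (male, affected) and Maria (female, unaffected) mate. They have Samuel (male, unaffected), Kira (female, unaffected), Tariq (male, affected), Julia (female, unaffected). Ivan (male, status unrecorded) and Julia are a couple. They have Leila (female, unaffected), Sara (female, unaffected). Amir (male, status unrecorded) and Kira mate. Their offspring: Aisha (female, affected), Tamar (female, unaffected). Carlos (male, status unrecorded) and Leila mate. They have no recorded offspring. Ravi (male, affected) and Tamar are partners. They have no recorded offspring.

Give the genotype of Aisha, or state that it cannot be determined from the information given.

Aisha is affected, so Aisha is pp.

pp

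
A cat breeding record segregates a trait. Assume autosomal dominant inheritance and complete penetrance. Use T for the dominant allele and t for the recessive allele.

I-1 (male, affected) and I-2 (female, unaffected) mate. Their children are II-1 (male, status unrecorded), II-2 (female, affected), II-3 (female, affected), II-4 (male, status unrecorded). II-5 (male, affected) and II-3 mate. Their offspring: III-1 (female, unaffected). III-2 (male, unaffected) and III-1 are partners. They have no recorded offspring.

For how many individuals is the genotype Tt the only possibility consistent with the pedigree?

Obligate heterozygotes: II-2 is affected so carries T and received t from I-2 (tt), so II-2 is Tt; II-3 is affected so carries T and received t from I-2 (tt), so II-3 is Tt; II-5 is affected so carries T and passed t to III-1 (tt), so II-5 is Tt.
Every other individual is either homozygous by phenotype or has at least one consistent homozygous assignment, so the count is 3.

3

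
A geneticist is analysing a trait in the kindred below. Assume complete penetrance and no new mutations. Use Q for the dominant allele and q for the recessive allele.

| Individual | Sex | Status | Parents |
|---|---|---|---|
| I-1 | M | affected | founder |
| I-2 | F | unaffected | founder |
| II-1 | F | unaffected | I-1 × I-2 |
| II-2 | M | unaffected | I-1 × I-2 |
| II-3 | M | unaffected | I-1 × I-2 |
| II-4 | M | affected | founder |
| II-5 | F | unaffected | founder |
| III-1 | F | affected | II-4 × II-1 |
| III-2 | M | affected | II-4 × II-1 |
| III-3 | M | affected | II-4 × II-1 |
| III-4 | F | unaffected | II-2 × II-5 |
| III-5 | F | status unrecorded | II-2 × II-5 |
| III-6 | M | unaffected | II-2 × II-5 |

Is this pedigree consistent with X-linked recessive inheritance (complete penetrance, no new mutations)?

A consistent assignment under X-linked recessive exists: I-1 X^q Y, I-2 X^Q X^Q, II-1 X^Q X^q, II-2 X^Q Y, II-3 X^Q Y, II-4 X^q Y, II-5 X^Q X^Q, III-1 X^q X^q, III-2 X^q Y, III-3 X^q Y, III-4 X^Q X^Q, III-5 X^Q X^Q, III-6 X^Q Y.
In this assignment every recorded phenotype matches its genotype and every non-founder's genotype is obtainable from its parents' genotypes, so the pedigree is consistent.

Yes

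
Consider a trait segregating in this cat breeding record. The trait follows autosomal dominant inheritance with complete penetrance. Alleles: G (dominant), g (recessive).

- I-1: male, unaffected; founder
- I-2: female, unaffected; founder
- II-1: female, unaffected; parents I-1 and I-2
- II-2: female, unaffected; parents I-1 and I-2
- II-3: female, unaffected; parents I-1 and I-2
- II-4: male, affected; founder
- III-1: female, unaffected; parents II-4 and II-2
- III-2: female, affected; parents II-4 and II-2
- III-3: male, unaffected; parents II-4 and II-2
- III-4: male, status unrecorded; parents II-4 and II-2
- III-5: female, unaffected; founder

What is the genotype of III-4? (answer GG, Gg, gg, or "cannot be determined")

cannot be determined

III-4's phenotype is unrecorded, and no parent or child forces a single allele at both positions; consistent genotype assignments exist with III-4 as Gg or gg.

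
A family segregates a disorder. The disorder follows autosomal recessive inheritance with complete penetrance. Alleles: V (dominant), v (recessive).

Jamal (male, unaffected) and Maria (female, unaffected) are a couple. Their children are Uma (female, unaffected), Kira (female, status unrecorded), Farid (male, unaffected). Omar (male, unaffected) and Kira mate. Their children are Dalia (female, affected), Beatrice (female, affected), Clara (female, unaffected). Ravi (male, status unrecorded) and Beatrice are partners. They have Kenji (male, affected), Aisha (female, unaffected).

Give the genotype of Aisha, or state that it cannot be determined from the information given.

From phenotype alone, Aisha is VV or Vv.
Aisha is unaffected so carries V and received v from Beatrice (vv), so Aisha is Vv.

Vv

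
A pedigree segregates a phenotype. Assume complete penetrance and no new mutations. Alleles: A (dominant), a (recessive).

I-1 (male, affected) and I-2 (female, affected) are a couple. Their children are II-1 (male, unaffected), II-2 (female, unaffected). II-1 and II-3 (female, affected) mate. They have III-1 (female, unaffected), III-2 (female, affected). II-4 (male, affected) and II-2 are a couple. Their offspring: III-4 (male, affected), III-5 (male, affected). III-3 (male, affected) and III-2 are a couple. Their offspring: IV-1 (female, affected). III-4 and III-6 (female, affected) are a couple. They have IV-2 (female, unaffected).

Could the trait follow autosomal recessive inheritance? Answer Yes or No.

No

Under autosomal recessive, II-1 (unaffected, male) cannot arise from I-1 (affected) × I-2 (affected).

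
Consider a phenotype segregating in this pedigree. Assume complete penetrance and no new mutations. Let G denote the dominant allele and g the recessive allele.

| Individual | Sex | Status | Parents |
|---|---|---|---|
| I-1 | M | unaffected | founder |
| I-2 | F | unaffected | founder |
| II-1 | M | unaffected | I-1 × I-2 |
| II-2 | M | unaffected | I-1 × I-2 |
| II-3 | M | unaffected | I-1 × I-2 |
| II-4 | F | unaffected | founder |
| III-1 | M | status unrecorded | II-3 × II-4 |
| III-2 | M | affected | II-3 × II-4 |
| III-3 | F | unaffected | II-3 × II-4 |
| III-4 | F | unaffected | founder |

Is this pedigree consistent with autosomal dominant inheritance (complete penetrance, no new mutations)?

No

Under autosomal dominant, III-2 (affected, male) cannot arise from II-3 (unaffected) × II-4 (unaffected).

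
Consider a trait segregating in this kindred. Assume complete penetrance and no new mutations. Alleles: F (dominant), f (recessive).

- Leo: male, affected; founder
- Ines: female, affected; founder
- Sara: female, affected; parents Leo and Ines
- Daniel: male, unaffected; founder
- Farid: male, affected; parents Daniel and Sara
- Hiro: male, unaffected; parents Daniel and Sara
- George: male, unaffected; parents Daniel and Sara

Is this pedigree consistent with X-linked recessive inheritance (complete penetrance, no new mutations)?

No

Under X-linked recessive, Hiro (unaffected, male) cannot arise from Daniel (unaffected) × Sara (affected).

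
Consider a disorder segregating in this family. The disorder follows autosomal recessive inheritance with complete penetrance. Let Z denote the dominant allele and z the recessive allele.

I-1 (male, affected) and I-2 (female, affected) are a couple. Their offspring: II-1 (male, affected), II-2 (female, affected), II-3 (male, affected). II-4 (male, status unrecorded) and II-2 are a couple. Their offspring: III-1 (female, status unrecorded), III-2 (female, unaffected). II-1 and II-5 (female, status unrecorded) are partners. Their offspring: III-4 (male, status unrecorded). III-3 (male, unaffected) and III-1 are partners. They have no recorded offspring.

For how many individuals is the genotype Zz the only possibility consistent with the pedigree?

Obligate heterozygotes: III-2 is unaffected so carries Z and received z from II-2 (zz), so III-2 is Zz.
Every other individual is either homozygous by phenotype or has at least one consistent homozygous assignment, so the count is 1.

1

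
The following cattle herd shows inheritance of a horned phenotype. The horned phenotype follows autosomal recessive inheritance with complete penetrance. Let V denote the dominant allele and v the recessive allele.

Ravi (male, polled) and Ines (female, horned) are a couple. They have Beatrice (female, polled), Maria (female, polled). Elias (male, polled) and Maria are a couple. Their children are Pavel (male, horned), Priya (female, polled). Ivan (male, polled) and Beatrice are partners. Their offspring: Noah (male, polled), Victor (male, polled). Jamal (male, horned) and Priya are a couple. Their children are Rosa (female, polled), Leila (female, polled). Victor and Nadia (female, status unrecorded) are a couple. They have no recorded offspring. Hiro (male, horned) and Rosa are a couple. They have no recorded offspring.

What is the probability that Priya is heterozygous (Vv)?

1/3

Elias is polled so carries V and passed v to Pavel (vv), so Elias is Vv.
Maria is polled so carries V and received v from Ines (vv), so Maria is Vv.
Their cross gives offspring ratios 1/4 VV : 1/2 Vv : 1/4 vv. Conditioning on Priya being polled, P(Vv) = 1/2 / 3/4 = 2/3 before taking Priya's own offspring into account.
Jamal is horned, so Jamal is vv.
Now use Priya's offspring. Probability of each recorded status — polled daughter Rosa: 1/2 if Priya is Vv, 1 if VV; polled daughter Leila: 1/2 if Priya is Vv, 1 if VV.
Bayes: P(Vv) = 2/3·1/4 / (2/3·1/4 + 1/3·1) = 1/3.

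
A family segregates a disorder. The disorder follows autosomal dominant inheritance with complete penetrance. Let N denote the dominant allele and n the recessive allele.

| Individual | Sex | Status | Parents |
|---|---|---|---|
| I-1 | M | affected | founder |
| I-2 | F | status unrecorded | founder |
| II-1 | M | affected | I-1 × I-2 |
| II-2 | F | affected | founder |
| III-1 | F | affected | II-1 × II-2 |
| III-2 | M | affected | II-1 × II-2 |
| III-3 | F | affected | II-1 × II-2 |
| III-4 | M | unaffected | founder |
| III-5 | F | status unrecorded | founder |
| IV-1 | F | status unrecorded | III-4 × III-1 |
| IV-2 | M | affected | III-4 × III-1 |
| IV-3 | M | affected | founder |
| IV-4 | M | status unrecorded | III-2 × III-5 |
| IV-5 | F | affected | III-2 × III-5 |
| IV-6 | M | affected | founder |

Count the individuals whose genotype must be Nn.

Obligate heterozygotes: IV-2 is affected so carries N and received n from III-4 (nn), so IV-2 is Nn.
Every other individual is either homozygous by phenotype or has at least one consistent homozygous assignment, so the count is 1.

1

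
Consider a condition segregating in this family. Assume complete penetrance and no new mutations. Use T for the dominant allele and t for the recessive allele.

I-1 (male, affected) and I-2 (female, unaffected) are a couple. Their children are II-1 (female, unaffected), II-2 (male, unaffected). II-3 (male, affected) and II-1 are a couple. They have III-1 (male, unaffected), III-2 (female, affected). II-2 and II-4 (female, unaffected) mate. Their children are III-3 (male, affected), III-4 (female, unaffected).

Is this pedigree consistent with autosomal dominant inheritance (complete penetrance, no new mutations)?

No

Under autosomal dominant, III-3 (affected, male) cannot arise from II-2 (unaffected) × II-4 (unaffected).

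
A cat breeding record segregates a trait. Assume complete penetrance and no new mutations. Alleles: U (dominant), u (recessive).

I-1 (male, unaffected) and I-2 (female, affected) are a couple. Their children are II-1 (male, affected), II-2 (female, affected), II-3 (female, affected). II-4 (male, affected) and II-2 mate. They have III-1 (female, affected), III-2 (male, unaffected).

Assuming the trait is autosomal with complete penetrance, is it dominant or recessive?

II-4 and II-2 are both affected yet have an unaffected child III-2. Under a recessive model two affected parents are homozygous and every child would be affected, so the trait cannot be recessive.

dominant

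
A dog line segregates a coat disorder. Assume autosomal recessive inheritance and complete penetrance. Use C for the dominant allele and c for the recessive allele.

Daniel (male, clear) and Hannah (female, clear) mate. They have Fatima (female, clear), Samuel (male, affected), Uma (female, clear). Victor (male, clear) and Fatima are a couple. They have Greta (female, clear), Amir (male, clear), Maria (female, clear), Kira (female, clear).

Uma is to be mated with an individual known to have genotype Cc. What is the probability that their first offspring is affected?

1/6

Daniel is clear so carries C and passed c to Samuel (cc), so Daniel is Cc.
Hannah is clear so carries C and passed c to Samuel (cc), so Hannah is Cc.
Uma is a clear offspring of Daniel (Cc) × Hannah (Cc), whose cross gives 1/4 CC : 1/2 Cc : 1/4 cc; conditioning on being clear, Uma is CC with probability 1/3, Cc with probability 2/3.
Summing over parental genotype combinations, P(offspring is affected) = 2/3·1/4 = 1/6.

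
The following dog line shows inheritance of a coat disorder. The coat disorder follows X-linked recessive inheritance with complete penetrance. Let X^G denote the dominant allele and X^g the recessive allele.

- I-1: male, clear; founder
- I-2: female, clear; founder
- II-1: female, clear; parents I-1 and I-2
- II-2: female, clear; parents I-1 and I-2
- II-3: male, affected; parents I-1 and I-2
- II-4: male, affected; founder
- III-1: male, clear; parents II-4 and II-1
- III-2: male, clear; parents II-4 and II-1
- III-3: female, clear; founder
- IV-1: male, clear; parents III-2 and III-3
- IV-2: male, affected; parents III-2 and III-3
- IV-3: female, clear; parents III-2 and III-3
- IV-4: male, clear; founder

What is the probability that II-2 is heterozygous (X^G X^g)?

1/2

I-1 is clear, so I-1 is X^G Y.
I-2 is clear so carries G and passed g to II-3 (X^g Y), so I-2 is X^G X^g.
Their cross gives offspring ratios 1/2 X^G X^G : 1/2 X^G X^g. Conditioning on II-2 being clear, P(X^G X^g) = 1/2 / 1 = 1/2.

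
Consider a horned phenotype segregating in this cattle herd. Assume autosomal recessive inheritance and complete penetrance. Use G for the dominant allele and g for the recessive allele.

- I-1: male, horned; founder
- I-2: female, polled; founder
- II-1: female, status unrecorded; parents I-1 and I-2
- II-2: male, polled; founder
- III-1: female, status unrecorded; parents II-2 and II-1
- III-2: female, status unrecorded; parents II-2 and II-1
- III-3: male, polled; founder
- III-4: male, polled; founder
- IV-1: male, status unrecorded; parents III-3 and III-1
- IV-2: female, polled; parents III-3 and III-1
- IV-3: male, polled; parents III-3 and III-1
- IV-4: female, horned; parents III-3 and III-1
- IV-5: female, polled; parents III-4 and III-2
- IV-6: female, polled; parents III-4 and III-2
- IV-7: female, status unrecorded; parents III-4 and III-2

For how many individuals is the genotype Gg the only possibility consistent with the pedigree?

1

Obligate heterozygotes: III-3 is polled so carries G and passed g to IV-4 (gg), so III-3 is Gg.
Every other individual is either homozygous by phenotype or has at least one consistent homozygous assignment, so the count is 1.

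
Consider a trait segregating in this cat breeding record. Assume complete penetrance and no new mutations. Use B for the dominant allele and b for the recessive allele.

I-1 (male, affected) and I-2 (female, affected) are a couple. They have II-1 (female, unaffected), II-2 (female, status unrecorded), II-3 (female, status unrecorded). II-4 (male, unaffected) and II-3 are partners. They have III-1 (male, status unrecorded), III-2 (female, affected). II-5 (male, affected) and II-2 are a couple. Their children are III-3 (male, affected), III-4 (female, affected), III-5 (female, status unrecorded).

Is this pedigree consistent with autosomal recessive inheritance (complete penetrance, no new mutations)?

No

Under autosomal recessive, II-1 (unaffected, female) cannot arise from I-1 (affected) × I-2 (affected).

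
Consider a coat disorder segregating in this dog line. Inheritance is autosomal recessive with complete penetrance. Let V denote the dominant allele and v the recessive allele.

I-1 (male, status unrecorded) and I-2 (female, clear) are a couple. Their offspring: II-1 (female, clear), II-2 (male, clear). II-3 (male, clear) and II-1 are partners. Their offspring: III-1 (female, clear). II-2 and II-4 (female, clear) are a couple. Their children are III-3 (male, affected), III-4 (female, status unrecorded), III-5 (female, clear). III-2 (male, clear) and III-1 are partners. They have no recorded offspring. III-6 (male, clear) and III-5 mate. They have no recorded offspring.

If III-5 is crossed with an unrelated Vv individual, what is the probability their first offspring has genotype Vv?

1/2

II-2 is clear so carries V and passed v to III-3 (vv), so II-2 is Vv.
II-4 is clear so carries V and passed v to III-3 (vv), so II-4 is Vv.
III-5 is a clear offspring of II-2 (Vv) × II-4 (Vv), whose cross gives 1/4 VV : 1/2 Vv : 1/4 vv; conditioning on being clear, III-5 is VV with probability 1/3, Vv with probability 2/3.
Summing over parental genotype combinations, P(offspring has genotype Vv) = 1/3·1/2 + 2/3·1/2 = 1/2.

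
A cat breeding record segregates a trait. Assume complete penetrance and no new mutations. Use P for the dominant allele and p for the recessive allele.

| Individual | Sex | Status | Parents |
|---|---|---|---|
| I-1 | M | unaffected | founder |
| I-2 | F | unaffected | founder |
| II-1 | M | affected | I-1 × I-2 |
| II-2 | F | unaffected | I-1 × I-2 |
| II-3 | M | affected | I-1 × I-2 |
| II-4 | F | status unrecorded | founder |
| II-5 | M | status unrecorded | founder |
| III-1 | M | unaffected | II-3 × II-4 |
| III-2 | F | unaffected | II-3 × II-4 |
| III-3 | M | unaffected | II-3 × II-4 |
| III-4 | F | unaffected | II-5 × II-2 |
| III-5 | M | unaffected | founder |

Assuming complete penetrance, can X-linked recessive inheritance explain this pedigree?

A consistent assignment under X-linked recessive exists: I-1 X^P Y, I-2 X^P X^p, II-1 X^p Y, II-2 X^P X^P, II-3 X^p Y, II-4 X^P X^P, II-5 X^P Y, III-1 X^P Y, III-2 X^P X^p, III-3 X^P Y, III-4 X^P X^P, III-5 X^P Y.
In this assignment every recorded phenotype matches its genotype and every non-founder's genotype is obtainable from its parents' genotypes, so the pedigree is consistent.

Yes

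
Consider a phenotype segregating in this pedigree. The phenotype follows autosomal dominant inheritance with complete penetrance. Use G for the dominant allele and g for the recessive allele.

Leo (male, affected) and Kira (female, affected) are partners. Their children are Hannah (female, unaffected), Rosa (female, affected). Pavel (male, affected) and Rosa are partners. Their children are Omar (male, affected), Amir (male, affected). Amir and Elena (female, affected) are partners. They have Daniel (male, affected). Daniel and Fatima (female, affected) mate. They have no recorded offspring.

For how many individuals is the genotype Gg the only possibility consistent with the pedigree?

Obligate heterozygotes: Leo is affected so carries G and passed g to Hannah (gg), so Leo is Gg; Kira is affected so carries G and passed g to Hannah (gg), so Kira is Gg.
Every other individual is either homozygous by phenotype or has at least one consistent homozygous assignment, so the count is 2.

2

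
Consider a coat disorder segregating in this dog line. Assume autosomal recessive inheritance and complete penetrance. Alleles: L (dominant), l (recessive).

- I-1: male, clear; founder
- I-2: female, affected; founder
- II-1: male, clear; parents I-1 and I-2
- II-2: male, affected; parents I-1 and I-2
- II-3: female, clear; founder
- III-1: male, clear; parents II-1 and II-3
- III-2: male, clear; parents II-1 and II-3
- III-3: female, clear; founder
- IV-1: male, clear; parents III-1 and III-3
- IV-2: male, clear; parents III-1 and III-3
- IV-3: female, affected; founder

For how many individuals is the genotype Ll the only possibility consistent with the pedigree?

Obligate heterozygotes: I-1 is clear so carries L and passed l to II-2 (ll), so I-1 is Ll; II-1 is clear so carries L and received l from I-2 (ll), so II-1 is Ll.
Every other individual is either homozygous by phenotype or has at least one consistent homozygous assignment, so the count is 2.

2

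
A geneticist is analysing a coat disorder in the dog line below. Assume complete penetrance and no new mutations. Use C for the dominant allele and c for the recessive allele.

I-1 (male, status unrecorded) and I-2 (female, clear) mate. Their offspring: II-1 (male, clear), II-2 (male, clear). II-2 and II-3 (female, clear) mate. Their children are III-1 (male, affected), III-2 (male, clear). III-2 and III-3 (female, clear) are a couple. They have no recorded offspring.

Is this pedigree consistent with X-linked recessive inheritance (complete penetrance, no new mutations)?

Yes

A consistent assignment under X-linked recessive exists: I-1 X^C Y, I-2 X^C X^C, II-1 X^C Y, II-2 X^C Y, II-3 X^C X^c, III-1 X^c Y, III-2 X^C Y, III-3 X^C X^C.
In this assignment every recorded phenotype matches its genotype and every non-founder's genotype is obtainable from its parents' genotypes, so the pedigree is consistent.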